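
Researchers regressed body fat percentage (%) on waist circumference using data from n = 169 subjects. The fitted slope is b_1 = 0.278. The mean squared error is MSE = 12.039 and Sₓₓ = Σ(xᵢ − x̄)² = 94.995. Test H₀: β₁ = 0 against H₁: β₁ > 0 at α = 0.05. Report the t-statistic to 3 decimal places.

SE(b_1) = √(MSE/Sₓₓ) = √(12.039/94.995) = 0.355996.
t = 0.278 / 0.355996 = 0.781.
df = n − 2 = 167.
One-sided p ≈ 0.2180, which is ≥ 0.05, so fail to reject H₀.
The data do not give significant evidence that the true slope on waist circumference is positive.

t = 0.781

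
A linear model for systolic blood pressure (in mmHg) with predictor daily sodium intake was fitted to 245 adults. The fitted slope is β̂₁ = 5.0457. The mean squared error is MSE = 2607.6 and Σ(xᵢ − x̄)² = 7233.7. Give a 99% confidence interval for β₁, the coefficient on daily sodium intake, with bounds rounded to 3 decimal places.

(3.487, 6.604)

SE(β̂₁) = √(MSE/Sₓₓ) = √(2607.6/7233.7) = 0.600399.
df = n − 2 = 243.
t* = t_{0.005, 243} = 2.596212.
Margin = t* × SE = 2.596212 × 0.600399 = 1.55876.
CI: 5.0457 ± 1.55876 → (3.487, 6.604).
With 99% confidence, each one-unit increase in daily sodium intake is associated with a change of between 3.487 and 6.604 mmHg in systolic blood pressure.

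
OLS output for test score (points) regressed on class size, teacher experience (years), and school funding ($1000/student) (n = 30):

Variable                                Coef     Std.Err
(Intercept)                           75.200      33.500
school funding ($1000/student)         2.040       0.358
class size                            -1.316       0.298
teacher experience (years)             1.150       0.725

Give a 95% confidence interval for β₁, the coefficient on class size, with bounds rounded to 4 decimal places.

(-1.9285, -0.7035)

Read off: b = -1.316, SE = 0.298 for class size.
df = n − k − 1 = 30 − 3 − 1 = 26.
t* = t_{0.025, 26} = 2.055529.
Margin = t* × SE = 2.055529 × 0.298 = 0.612548.
CI: -1.316 ± 0.612548 → (-1.9285, -0.7035).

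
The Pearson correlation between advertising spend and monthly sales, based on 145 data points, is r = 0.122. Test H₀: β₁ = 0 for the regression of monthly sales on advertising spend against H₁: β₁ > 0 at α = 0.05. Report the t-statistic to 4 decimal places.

t = 1.4699

t = r·√(n − 2)/√(1 − r²) = 0.122·√143/√0.985116 = 1.4699.
df = n − 2 = 143.
One-sided p ≈ 0.0719, which is ≥ 0.05, so fail to reject H₀.
The data do not give significant evidence of a linear association between advertising spend and monthly sales.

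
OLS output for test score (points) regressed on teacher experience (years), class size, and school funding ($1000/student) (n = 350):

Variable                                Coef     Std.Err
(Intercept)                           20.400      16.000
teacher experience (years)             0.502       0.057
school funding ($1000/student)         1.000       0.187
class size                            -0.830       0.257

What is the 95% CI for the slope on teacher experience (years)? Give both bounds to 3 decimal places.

(0.390, 0.614)

Read off: b = 0.502, SE = 0.057 for teacher experience (years).
df = n − k − 1 = 350 − 3 − 1 = 346.
t* = t_{0.025, 346} = 1.966844.
Margin = t* × SE = 1.966844 × 0.057 = 0.11211.
CI: 0.502 ± 0.11211 → (0.390, 0.614).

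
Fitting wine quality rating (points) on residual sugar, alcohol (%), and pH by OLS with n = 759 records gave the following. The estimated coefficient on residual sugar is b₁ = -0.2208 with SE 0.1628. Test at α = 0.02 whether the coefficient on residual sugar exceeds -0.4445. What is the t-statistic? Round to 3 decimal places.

H₀: β₁ = -0.4445 vs H₁: β₁ > -0.4445.
t = (b₁ − β₁⁰)/SE = (-0.2208 − (-0.4445)) / 0.1628 = 1.374.
df = n − k − 1 = 759 − 3 − 1 = 755.
One-sided p ≈ 0.0849, which is ≥ 0.02, so fail to reject H₀.
The data do not give significant evidence that the true slope on residual sugar exceeds -0.4445 points per unit, holding the other predictors fixed.

t = 1.374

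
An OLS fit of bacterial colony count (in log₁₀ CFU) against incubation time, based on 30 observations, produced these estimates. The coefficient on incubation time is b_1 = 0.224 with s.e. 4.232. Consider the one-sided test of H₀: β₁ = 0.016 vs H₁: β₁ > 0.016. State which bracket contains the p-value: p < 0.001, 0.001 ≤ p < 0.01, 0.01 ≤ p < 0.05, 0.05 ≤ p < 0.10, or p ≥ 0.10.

t = (0.224 − 0.016) / 4.232 = 0.049.
df = n − 2 = 30 − 2 = 28.
One-sided p = P(T_{28} > t) ≈ 0.4806.
So p ≥ 0.10.

p ≥ 0.10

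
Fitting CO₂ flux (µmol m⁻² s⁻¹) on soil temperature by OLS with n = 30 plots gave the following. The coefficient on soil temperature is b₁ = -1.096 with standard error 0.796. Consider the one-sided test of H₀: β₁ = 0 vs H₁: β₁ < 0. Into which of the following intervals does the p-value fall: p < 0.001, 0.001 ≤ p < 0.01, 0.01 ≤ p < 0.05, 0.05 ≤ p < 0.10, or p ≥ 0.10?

0.05 ≤ p < 0.10

t = -1.096 / 0.796 = -1.377.
df = n − 2 = 30 − 2 = 28.
One-sided p = P(T_{28} < t) ≈ 0.0897.
So 0.05 ≤ p < 0.10.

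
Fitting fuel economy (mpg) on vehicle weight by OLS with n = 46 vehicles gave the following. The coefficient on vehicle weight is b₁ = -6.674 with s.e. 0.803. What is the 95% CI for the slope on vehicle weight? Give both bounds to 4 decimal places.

df = n − 2 = 46 − 2 = 44.
t* = t_{0.025, 44} = 2.015368.
Margin = t* × SE = 2.015368 × 0.803 = 1.618340.
CI: -6.674 ± 1.618340 → (-8.2923, -5.0557).
With 95% confidence, each one-unit increase in vehicle weight is associated with a change of between -8.2923 and -5.0557 mpg in fuel economy.

(-8.2923, -5.0557)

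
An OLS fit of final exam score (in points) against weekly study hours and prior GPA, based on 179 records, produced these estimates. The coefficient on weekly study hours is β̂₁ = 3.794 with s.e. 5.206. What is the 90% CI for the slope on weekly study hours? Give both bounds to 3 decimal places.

df = n − k − 1 = 179 − 2 − 1 = 176.
t* = t_{0.05, 176} = 1.653557.
Margin = t* × SE = 1.653557 × 5.206 = 8.60842.
CI: 3.794 ± 8.60842 → (-4.814, 12.402).
With 90% confidence, each one-unit increase in weekly study hours is associated with a change of between -4.814 and 12.402 points in final exam score, holding the other predictors fixed.

(-4.814, 12.402)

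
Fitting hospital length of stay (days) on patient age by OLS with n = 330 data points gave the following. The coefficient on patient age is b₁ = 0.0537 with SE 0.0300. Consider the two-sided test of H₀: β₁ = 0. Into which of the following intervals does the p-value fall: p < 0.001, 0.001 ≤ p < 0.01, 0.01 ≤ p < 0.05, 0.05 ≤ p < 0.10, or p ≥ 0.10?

t = 0.0537 / 0.0300 = 1.790.
df = n − 2 = 330 − 2 = 328.
Two-sided p = 2·P(T_{328} > |t|) ≈ 0.0744.
So 0.05 ≤ p < 0.10.

0.05 ≤ p < 0.10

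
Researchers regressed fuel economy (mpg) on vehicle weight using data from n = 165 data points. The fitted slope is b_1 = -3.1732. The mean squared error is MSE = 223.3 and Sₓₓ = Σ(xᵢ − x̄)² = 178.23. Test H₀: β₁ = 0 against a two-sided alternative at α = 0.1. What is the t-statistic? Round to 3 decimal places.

t = -2.835

SE(b_1) = √(MSE/Sₓₓ) = √(223.3/178.23) = 1.11932.
t = -3.1732 / 1.11932 = -2.835.
df = n − 2 = 163.
Two-sided p ≈ 0.0052, which is < 0.1, so reject H₀.
There is evidence that vehicle weight is associated with fuel economy.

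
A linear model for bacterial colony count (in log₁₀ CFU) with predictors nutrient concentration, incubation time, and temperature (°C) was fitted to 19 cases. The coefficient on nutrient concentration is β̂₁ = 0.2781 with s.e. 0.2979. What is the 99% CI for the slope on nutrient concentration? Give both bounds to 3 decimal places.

(-0.600, 1.156)

df = n − k − 1 = 19 − 3 − 1 = 15.
t* = t_{0.005, 15} = 2.946713.
Margin = t* × SE = 2.946713 × 0.2979 = 0.87783.
CI: 0.2781 ± 0.87783 → (-0.600, 1.156).
With 99% confidence, each one-unit increase in nutrient concentration is associated with a change of between -0.600 and 1.156 log₁₀ CFU in bacterial colony count, holding the other predictors fixed.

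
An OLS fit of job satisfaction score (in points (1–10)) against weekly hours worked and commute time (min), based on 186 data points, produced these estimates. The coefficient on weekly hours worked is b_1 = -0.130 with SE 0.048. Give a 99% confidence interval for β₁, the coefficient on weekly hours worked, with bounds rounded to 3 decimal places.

df = n − k − 1 = 186 − 2 − 1 = 183.
t* = t_{0.005, 183} = 2.602961.
Margin = t* × SE = 2.602961 × 0.048 = 0.12494.
CI: -0.130 ± 0.12494 → (-0.255, -0.005).
With 99% confidence, each one-unit increase in weekly hours worked is associated with a change of between -0.255 and -0.005 points (1–10) in job satisfaction score, holding the other predictors fixed.

(-0.255, -0.005)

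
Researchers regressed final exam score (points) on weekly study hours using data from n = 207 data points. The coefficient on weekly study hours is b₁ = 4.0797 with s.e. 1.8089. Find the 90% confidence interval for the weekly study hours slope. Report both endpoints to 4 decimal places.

df = n − 2 = 207 − 2 = 205.
t* = t_{0.05, 205} = 1.652321.
Margin = t* × SE = 1.652321 × 1.8089 = 2.988883.
CI: 4.0797 ± 2.988883 → (1.0908, 7.0686).
With 90% confidence, each one-unit increase in weekly study hours is associated with a change of between 1.0908 and 7.0686 points in final exam score.

(1.0908, 7.0686)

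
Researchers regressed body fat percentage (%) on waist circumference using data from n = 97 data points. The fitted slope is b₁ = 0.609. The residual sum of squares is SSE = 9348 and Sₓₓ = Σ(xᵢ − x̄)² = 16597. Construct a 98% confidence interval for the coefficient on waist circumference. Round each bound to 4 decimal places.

MSE = SSE/(n − 2) = 9348/95 = 98.4.
SE(b₁) = √(MSE/Sₓₓ) = √(98.4/16597) = 0.0769986.
df = n − 2 = 95.
t* = t_{0.01, 95} = 2.366243.
Margin = t* × SE = 2.366243 × 0.0769986 = 0.182197.
CI: 0.609 ± 0.182197 → (0.4268, 0.7912).
With 98% confidence, each one-unit increase in waist circumference is associated with a change of between 0.4268 and 0.7912 % in body fat percentage.

(0.4268, 0.7912)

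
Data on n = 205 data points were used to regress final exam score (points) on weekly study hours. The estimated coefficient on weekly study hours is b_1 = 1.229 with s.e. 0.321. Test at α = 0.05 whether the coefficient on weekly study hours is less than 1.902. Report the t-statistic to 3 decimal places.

t = -2.097

H₀: β₁ = 1.902 vs H₁: β₁ < 1.902.
t = (b_1 − β₁⁰)/SE = (1.229 − 1.902) / 0.321 = -2.097.
df = n − 2 = 205 − 2 = 203.
One-sided p ≈ 0.0186, which is < 0.05, so reject H₀.
There is evidence that the true slope on weekly study hours is below 1.902 points per unit.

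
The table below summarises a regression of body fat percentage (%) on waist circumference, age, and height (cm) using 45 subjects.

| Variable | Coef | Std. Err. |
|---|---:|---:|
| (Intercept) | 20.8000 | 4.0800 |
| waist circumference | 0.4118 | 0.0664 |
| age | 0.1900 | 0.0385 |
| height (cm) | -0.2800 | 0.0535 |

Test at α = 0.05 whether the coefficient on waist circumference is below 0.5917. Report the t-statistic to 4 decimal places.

Read off: b = 0.4118, SE = 0.0664 for waist circumference.
H₀: β₁ = 0.5917 vs H₁: β₁ < 0.5917.
t = (0.4118 − 0.5917) / 0.0664 = -2.7093.
df = n − k − 1 = 45 − 3 − 1 = 41.
One-sided p ≈ 0.0049, which is < 0.05, so reject H₀.
There is evidence that the true slope on waist circumference is below 0.5917 % per unit, holding the other predictors fixed.

t = -2.7093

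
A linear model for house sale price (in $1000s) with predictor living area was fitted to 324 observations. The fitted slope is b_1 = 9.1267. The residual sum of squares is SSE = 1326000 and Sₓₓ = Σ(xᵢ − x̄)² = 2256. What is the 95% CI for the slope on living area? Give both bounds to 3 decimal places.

MSE = SSE/(n − 2) = 1326000/322 = 4118.01.
SE(b_1) = √(MSE/Sₓₓ) = √(4118.01/2256) = 1.35106.
df = n − 2 = 322.
t* = t_{0.025, 322} = 1.967359.
Margin = t* × SE = 1.967359 × 1.35106 = 2.65802.
CI: 9.1267 ± 2.65802 → (6.469, 11.785).
With 95% confidence, each one-unit increase in living area is associated with a change of between 6.469 and 11.785 $1000s in house sale price.

(6.469, 11.785)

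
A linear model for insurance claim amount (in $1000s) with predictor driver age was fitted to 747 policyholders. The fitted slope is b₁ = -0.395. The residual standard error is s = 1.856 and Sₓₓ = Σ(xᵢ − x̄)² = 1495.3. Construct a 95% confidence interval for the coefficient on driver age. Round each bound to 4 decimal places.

(-0.4892, -0.3008)

SE(b₁) = s/√Sₓₓ = 1.856/√1495.3 = 0.047997.
df = n − 2 = 745.
t* = t_{0.025, 745} = 1.963153.
Margin = t* × SE = 1.963153 × 0.047997 = 0.094225.
CI: -0.395 ± 0.094225 → (-0.4892, -0.3008).
With 95% confidence, each one-unit increase in driver age is associated with a change of between -0.4892 and -0.3008 $1000s in insurance claim amount.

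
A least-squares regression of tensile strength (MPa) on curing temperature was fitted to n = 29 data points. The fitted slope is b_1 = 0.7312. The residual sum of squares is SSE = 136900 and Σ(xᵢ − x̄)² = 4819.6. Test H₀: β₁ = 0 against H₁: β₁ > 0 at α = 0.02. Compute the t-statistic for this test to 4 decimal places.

MSE = SSE/(n − 2) = 136900/27 = 5070.37.
SE(b_1) = √(MSE/Sₓₓ) = √(5070.37/4819.6) = 1.02569.
t = 0.7312 / 1.02569 = 0.7129.
df = n − 2 = 27.
One-sided p ≈ 0.2410, which is ≥ 0.02, so fail to reject H₀.
The data do not give significant evidence that the true slope on curing temperature is positive.

t = 0.7129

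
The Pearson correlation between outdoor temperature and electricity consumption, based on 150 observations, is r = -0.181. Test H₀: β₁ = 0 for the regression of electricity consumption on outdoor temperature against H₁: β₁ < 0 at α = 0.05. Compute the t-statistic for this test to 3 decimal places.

t = -2.239

t = r·√(n − 2)/√(1 − r²) = -0.181·√148/√0.967239 = -2.239.
df = n − 2 = 148.
One-sided p ≈ 0.0133, which is < 0.05, so reject H₀.
There is evidence of a linear association between outdoor temperature and electricity consumption.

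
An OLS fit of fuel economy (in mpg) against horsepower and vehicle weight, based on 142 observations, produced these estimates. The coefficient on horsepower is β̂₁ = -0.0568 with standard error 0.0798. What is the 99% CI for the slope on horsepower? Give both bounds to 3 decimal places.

(-0.265, 0.152)

df = n − k − 1 = 142 − 2 − 1 = 139.
t* = t_{0.005, 139} = 2.611662.
Margin = t* × SE = 2.611662 × 0.0798 = 0.20841.
CI: -0.0568 ± 0.20841 → (-0.265, 0.152).
With 99% confidence, each one-unit increase in horsepower is associated with a change of between -0.265 and 0.152 mpg in fuel economy, holding the other predictors fixed.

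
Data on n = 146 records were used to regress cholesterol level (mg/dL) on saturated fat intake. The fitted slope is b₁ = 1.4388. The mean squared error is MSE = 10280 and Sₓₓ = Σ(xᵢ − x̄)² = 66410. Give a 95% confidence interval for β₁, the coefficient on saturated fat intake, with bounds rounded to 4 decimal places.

(0.6611, 2.2165)

SE(b₁) = √(MSE/Sₓₓ) = √(10280/66410) = 0.393441.
df = n − 2 = 144.
t* = t_{0.025, 144} = 1.976575.
Margin = t* × SE = 1.976575 × 0.393441 = 0.777666.
CI: 1.4388 ± 0.777666 → (0.6611, 2.2165).
With 95% confidence, each one-unit increase in saturated fat intake is associated with a change of between 0.6611 and 2.2165 mg/dL in cholesterol level.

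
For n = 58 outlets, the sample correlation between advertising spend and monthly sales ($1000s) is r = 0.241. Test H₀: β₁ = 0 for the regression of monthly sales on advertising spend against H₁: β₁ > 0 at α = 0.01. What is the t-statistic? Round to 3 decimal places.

t = 1.858

t = r·√(n − 2)/√(1 − r²) = 0.241·√56/√0.941919 = 1.858.
df = n − 2 = 56.
One-sided p ≈ 0.0342, which is ≥ 0.01, so fail to reject H₀.
The data do not give significant evidence of a linear association between advertising spend and monthly sales.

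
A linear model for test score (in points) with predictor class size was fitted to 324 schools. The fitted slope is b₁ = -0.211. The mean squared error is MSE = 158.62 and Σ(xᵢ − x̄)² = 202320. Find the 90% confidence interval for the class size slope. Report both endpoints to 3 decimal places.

(-0.257, -0.165)

SE(b₁) = √(MSE/Sₓₓ) = √(158.62/202320) = 0.0280001.
df = n − 2 = 322.
t* = t_{0.05, 322} = 1.6496.
Margin = t* × SE = 1.6496 × 0.0280001 = 0.04619.
CI: -0.211 ± 0.04619 → (-0.257, -0.165).
With 90% confidence, each one-unit increase in class size is associated with a change of between -0.257 and -0.165 points in test score.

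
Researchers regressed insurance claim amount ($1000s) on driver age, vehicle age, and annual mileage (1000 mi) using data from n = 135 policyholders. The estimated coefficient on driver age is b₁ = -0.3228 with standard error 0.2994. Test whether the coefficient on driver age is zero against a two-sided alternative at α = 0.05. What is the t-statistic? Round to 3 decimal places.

H₀: β₁ = 0 vs H₁: β₁ ≠ 0.
t = (b₁ − β₁⁰)/SE = -0.3228 / 0.2994 = -1.078.
df = n − k − 1 = 135 − 3 − 1 = 131.
Two-sided p ≈ 0.2829, which is ≥ 0.05, so fail to reject H₀.
The data do not give significant evidence of an association between driver age and insurance claim amount, after adjusting for the other predictors.

t = -1.078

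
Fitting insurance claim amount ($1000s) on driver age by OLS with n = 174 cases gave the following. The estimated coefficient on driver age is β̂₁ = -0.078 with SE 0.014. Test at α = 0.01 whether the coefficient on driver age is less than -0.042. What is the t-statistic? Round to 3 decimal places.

t = -2.571

H₀: β₁ = -0.042 vs H₁: β₁ < -0.042.
t = (β̂₁ − β₁⁰)/SE = (-0.078 − (-0.042)) / 0.014 = -2.571.
df = n − 2 = 174 − 2 = 172.
One-sided p ≈ 0.0055, which is < 0.01, so reject H₀.
There is evidence that the true slope on driver age is below -0.042 $1000s per unit.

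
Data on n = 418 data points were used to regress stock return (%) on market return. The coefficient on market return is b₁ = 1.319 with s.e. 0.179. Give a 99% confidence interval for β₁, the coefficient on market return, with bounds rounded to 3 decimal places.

df = n − 2 = 418 − 2 = 416.
t* = t_{0.005, 416} = 2.587699.
Margin = t* × SE = 2.587699 × 0.179 = 0.46320.
CI: 1.319 ± 0.46320 → (0.856, 1.782).
With 99% confidence, each one-unit increase in market return is associated with a change of between 0.856 and 1.782 % in stock return.

(0.856, 1.782)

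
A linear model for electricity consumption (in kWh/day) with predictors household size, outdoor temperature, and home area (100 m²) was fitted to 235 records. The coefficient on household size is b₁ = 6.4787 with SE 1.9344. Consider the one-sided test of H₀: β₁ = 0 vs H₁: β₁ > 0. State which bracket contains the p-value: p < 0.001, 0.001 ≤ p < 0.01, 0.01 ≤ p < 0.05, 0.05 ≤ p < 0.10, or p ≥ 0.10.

p < 0.001

t = 6.4787 / 1.9344 = 3.349.
df = n − k − 1 = 235 − 3 − 1 = 231.
One-sided p = P(T_{231} > t) ≈ 0.0005.
So p < 0.001.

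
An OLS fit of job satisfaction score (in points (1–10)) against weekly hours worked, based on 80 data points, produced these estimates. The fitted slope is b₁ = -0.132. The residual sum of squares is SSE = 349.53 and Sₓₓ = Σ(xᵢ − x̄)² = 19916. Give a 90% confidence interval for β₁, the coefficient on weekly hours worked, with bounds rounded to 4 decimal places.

MSE = SSE/(n − 2) = 349.53/78 = 4.48115.
SE(b₁) = √(MSE/Sₓₓ) = √(4.48115/19916) = 0.0150001.
df = n − 2 = 78.
t* = t_{0.05, 78} = 1.664625.
Margin = t* × SE = 1.664625 × 0.0150001 = 0.024970.
CI: -0.132 ± 0.024970 → (-0.1570, -0.1070).
With 90% confidence, each one-unit increase in weekly hours worked is associated with a change of between -0.1570 and -0.1070 points (1–10) in job satisfaction score.

(-0.1570, -0.1070)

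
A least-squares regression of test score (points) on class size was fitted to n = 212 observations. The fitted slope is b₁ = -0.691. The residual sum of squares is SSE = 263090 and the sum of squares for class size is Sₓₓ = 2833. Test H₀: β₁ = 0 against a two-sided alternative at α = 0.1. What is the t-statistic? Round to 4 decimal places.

t = -1.0391

MSE = SSE/(n − 2) = 263090/210 = 1252.81.
SE(b₁) = √(MSE/Sₓₓ) = √(1252.81/2833) = 0.664996.
t = -0.691 / 0.664996 = -1.0391.
df = n − 2 = 210.
Two-sided p ≈ 0.3000, which is ≥ 0.1, so fail to reject H₀.
The data do not give significant evidence of an association between class size and test score.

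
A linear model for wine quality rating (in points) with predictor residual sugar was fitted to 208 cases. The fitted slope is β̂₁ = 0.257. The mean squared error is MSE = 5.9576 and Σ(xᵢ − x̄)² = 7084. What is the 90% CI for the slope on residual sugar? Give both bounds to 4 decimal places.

(0.2091, 0.3049)

SE(β̂₁) = √(MSE/Sₓₓ) = √(5.9576/7084) = 0.0289999.
df = n − 2 = 206.
t* = t_{0.05, 206} = 1.652284.
Margin = t* × SE = 1.652284 × 0.0289999 = 0.047916.
CI: 0.257 ± 0.047916 → (0.2091, 0.3049).
With 90% confidence, each one-unit increase in residual sugar is associated with a change of between 0.2091 and 0.3049 points in wine quality rating.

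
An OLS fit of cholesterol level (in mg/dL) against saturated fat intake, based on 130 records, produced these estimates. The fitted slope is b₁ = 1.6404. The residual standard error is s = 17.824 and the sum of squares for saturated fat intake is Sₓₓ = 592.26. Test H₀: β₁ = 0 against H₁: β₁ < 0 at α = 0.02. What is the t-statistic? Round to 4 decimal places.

t = 2.2398

SE(b₁) = s/√Sₓₓ = 17.824/√592.26 = 0.732401.
t = 1.6404 / 0.732401 = 2.2398.
df = n − 2 = 128.
One-sided p ≈ 0.9866, which is ≥ 0.02, so fail to reject H₀.
The data do not give significant evidence that the true slope on saturated fat intake is negative.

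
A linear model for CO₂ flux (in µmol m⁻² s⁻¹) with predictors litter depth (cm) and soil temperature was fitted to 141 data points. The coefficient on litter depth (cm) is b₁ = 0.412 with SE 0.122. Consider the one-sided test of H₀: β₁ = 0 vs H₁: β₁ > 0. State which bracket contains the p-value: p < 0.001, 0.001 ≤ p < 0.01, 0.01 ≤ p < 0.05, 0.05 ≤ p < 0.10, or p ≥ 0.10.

p < 0.001

t = 0.412 / 0.122 = 3.377.
df = n − k − 1 = 141 − 2 − 1 = 138.
One-sided p = P(T_{138} > t) ≈ 0.0005.
So p < 0.001.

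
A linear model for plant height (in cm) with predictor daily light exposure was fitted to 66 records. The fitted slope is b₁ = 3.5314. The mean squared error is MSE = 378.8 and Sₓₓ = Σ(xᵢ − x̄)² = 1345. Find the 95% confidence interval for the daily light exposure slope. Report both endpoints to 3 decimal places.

(2.471, 4.592)

SE(b₁) = √(MSE/Sₓₓ) = √(378.8/1345) = 0.530694.
df = n − 2 = 64.
t* = t_{0.025, 64} = 1.99773.
Margin = t* × SE = 1.99773 × 0.530694 = 1.06018.
CI: 3.5314 ± 1.06018 → (2.471, 4.592).
With 95% confidence, each one-unit increase in daily light exposure is associated with a change of between 2.471 and 4.592 cm in plant height.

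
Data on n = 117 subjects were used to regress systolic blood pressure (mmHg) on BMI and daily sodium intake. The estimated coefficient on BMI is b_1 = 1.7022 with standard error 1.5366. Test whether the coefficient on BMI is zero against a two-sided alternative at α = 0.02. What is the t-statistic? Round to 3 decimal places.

H₀: β₁ = 0 vs H₁: β₁ ≠ 0.
t = (b_1 − β₁⁰)/SE = 1.7022 / 1.5366 = 1.108.
df = n − k − 1 = 117 − 2 − 1 = 114.
Two-sided p ≈ 0.2703, which is ≥ 0.02, so fail to reject H₀.
The data do not give significant evidence of an association between BMI and systolic blood pressure, after adjusting for the other predictors.

t = 1.108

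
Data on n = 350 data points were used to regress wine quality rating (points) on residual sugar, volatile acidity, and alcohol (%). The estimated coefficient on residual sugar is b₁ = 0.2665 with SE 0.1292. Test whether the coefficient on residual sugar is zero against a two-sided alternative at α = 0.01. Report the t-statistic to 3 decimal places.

H₀: β₁ = 0 vs H₁: β₁ ≠ 0.
t = (b₁ − β₁⁰)/SE = 0.2665 / 0.1292 = 2.063.
df = n − k − 1 = 350 − 3 − 1 = 346.
Two-sided p ≈ 0.0399, which is ≥ 0.01, so fail to reject H₀.
The data do not give significant evidence of an association between residual sugar and wine quality rating, after adjusting for the other predictors.

t = 2.063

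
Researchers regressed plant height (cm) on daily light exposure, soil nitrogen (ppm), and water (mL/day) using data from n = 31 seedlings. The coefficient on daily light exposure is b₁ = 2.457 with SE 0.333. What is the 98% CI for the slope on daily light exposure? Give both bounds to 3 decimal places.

(1.634, 3.280)

df = n − k − 1 = 31 − 3 − 1 = 27.
t* = t_{0.01, 27} = 2.47266.
Margin = t* × SE = 2.47266 × 0.333 = 0.82340.
CI: 2.457 ± 0.82340 → (1.634, 3.280).
With 98% confidence, each one-unit increase in daily light exposure is associated with a change of between 1.634 and 3.280 cm in plant height, holding the other predictors fixed.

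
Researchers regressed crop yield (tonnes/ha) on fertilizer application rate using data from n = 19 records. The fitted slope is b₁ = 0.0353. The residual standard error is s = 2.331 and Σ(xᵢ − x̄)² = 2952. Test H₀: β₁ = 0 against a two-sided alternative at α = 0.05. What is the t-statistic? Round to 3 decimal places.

t = 0.823

SE(b₁) = s/√Sₓₓ = 2.331/√2952 = 0.0429026.
t = 0.0353 / 0.0429026 = 0.823.
df = n − 2 = 17.
Two-sided p ≈ 0.4220, which is ≥ 0.05, so fail to reject H₀.
The data do not give significant evidence of an association between fertilizer application rate and crop yield.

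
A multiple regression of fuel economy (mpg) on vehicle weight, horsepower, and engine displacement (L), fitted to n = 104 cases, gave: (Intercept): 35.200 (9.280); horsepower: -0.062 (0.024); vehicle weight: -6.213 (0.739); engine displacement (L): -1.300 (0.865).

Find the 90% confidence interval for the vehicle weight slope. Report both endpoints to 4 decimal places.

Read off: b = -6.213, SE = 0.739 for vehicle weight.
df = n − k − 1 = 104 − 3 − 1 = 100.
t* = t_{0.05, 100} = 1.660234.
Margin = t* × SE = 1.660234 × 0.739 = 1.226913.
CI: -6.213 ± 1.226913 → (-7.4399, -4.9861).

(-7.4399, -4.9861)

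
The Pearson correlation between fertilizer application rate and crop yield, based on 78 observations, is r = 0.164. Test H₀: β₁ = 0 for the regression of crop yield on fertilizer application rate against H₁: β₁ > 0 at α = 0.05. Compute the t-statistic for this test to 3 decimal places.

t = 1.449

t = r·√(n − 2)/√(1 − r²) = 0.164·√76/√0.973104 = 1.449.
df = n − 2 = 76.
One-sided p ≈ 0.0757, which is ≥ 0.05, so fail to reject H₀.
The data do not give significant evidence of a linear association between fertilizer application rate and crop yield.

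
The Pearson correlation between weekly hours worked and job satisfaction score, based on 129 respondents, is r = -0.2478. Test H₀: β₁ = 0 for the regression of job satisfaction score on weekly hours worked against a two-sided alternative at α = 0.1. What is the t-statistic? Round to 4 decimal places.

t = r·√(n − 2)/√(1 − r²) = -0.2478·√127/√0.938595 = -2.8825.
df = n − 2 = 127.
Two-sided p ≈ 0.0046, which is < 0.1, so reject H₀.
There is evidence of a linear association between weekly hours worked and job satisfaction score.

t = -2.8825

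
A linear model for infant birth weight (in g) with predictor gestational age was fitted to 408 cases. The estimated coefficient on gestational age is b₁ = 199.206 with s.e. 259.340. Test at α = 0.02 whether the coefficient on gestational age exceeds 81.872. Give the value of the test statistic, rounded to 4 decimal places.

H₀: β₁ = 81.872 vs H₁: β₁ > 81.872.
t = (b₁ − β₁⁰)/SE = (199.206 − 81.872) / 259.340 = 0.4524.
df = n − 2 = 408 − 2 = 406.
One-sided p ≈ 0.3256, which is ≥ 0.02, so fail to reject H₀.
The data do not give significant evidence that the true slope on gestational age exceeds 81.872 g per unit.

t = 0.4524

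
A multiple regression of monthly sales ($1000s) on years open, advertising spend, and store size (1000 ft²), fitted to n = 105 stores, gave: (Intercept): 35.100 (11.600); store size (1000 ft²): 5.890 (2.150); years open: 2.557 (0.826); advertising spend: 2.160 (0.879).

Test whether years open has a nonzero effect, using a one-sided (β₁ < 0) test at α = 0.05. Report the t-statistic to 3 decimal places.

t = 3.096

Read off: b = 2.557, SE = 0.826 for years open.
H₀: β₁ = 0 vs H₁: β₁ < 0.
t = 2.557 / 0.826 = 3.096.
df = n − k − 1 = 105 − 3 − 1 = 101.
One-sided p ≈ 0.9987, which is ≥ 0.05, so fail to reject H₀.
The data do not give significant evidence that the true slope on years open is negative, holding the other predictors fixed.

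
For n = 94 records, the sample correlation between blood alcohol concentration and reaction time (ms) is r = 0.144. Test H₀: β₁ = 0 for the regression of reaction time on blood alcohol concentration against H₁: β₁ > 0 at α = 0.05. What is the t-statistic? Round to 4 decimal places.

t = 1.3957

t = r·√(n − 2)/√(1 − r²) = 0.144·√92/√0.979264 = 1.3957.
df = n − 2 = 92.
One-sided p ≈ 0.0831, which is ≥ 0.05, so fail to reject H₀.
The data do not give significant evidence of a linear association between blood alcohol concentration and reaction time.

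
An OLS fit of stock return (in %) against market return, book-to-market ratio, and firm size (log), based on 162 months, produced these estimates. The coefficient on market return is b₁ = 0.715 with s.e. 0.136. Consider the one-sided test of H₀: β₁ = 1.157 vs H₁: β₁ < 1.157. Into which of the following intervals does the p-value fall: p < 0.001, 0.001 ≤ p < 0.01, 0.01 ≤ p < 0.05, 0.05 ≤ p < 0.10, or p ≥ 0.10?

p < 0.001

t = (0.715 − 1.157) / 0.136 = -3.250.
df = n − k − 1 = 162 − 3 − 1 = 158.
One-sided p = P(T_{158} < t) ≈ 0.0007.
So p < 0.001.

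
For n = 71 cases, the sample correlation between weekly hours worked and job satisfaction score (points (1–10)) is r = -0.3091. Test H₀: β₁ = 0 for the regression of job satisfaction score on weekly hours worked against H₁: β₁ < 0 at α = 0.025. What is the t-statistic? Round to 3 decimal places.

t = r·√(n − 2)/√(1 − r²) = -0.3091·√69/√0.904457 = -2.700.
df = n − 2 = 69.
One-sided p ≈ 0.0044, which is < 0.025, so reject H₀.
There is evidence of a linear association between weekly hours worked and job satisfaction score.

t = -2.700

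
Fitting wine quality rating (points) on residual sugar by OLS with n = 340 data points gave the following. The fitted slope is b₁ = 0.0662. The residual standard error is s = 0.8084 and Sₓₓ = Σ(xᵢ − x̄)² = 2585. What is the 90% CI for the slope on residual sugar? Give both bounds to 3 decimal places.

SE(b₁) = s/√Sₓₓ = 0.8084/√2585 = 0.0159.
df = n − 2 = 338.
t* = t_{0.05, 338} = 1.649374.
Margin = t* × SE = 1.649374 × 0.0159 = 0.02622.
CI: 0.0662 ± 0.02622 → (0.040, 0.092).
With 90% confidence, each one-unit increase in residual sugar is associated with a change of between 0.040 and 0.092 points in wine quality rating.

(0.040, 0.092)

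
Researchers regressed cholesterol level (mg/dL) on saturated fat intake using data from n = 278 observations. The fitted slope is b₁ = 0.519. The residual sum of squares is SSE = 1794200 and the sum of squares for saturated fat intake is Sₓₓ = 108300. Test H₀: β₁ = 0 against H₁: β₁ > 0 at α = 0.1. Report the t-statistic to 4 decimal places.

t = 2.1184

MSE = SSE/(n − 2) = 1794200/276 = 6500.72.
SE(b₁) = √(MSE/Sₓₓ) = √(6500.72/108300) = 0.245.
t = 0.519 / 0.245 = 2.1184.
df = n − 2 = 276.
One-sided p ≈ 0.0175, which is < 0.1, so reject H₀.
There is evidence that the true slope on saturated fat intake is positive.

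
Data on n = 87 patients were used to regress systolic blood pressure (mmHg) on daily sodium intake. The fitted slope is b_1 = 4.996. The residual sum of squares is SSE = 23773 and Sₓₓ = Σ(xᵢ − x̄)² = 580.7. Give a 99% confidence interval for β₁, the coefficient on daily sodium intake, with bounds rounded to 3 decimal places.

MSE = SSE/(n − 2) = 23773/85 = 279.682.
SE(b_1) = √(MSE/Sₓₓ) = √(279.682/580.7) = 0.693995.
df = n − 2 = 85.
t* = t_{0.005, 85} = 2.634914.
Margin = t* × SE = 2.634914 × 0.693995 = 1.82862.
CI: 4.996 ± 1.82862 → (3.167, 6.825).
With 99% confidence, each one-unit increase in daily sodium intake is associated with a change of between 3.167 and 6.825 mmHg in systolic blood pressure.

(3.167, 6.825)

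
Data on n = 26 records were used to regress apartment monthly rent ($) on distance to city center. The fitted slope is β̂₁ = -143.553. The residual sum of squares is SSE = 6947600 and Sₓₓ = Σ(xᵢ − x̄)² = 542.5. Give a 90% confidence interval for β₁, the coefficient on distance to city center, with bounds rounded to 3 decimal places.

MSE = SSE/(n − 2) = 6947600/24 = 289483.
SE(β̂₁) = √(MSE/Sₓₓ) = √(289483/542.5) = 23.1.
df = n − 2 = 24.
t* = t_{0.05, 24} = 1.710882.
Margin = t* × SE = 1.710882 × 23.1 = 39.52137.
CI: -143.553 ± 39.52137 → (-183.074, -104.032).
With 90% confidence, each one-unit increase in distance to city center is associated with a change of between -183.074 and -104.032 $ in apartment monthly rent.

(-183.074, -104.032)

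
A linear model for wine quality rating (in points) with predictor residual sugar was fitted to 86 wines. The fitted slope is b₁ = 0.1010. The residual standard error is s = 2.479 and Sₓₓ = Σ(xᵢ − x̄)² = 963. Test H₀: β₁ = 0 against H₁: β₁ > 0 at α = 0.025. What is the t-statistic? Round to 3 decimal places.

t = 1.264

SE(b₁) = s/√Sₓₓ = 2.479/√963 = 0.0798847.
t = 0.1010 / 0.0798847 = 1.264.
df = n − 2 = 84.
One-sided p ≈ 0.1048, which is ≥ 0.025, so fail to reject H₀.
The data do not give significant evidence that the true slope on residual sugar is positive.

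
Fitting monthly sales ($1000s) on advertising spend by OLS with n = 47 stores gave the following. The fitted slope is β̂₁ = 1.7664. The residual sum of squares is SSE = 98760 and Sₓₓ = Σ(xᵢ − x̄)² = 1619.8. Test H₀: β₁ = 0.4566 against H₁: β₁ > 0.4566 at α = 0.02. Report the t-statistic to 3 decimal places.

MSE = SSE/(n − 2) = 98760/45 = 2194.67.
SE(β̂₁) = √(MSE/Sₓₓ) = √(2194.67/1619.8) = 1.164.
t = (1.7664 − 0.4566) / 1.164 = 1.125.
df = n − 2 = 45.
One-sided p ≈ 0.1332, which is ≥ 0.02, so fail to reject H₀.
The data do not give significant evidence that the true slope on advertising spend exceeds 0.4566 $1000s per unit.

t = 1.125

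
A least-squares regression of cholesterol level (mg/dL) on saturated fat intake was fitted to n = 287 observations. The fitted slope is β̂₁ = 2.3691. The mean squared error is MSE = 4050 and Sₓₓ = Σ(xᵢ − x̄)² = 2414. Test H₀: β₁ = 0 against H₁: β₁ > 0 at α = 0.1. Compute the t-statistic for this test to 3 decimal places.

t = 1.829

SE(β̂₁) = √(MSE/Sₓₓ) = √(4050/2414) = 1.29527.
t = 2.3691 / 1.29527 = 1.829.
df = n − 2 = 285.
One-sided p ≈ 0.0342, which is < 0.1, so reject H₀.
There is evidence that the true slope on saturated fat intake is positive.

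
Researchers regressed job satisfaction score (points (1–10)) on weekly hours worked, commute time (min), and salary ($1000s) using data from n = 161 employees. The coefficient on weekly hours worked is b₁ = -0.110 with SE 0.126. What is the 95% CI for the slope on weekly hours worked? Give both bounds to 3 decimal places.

(-0.359, 0.139)

df = n − k − 1 = 161 − 3 − 1 = 157.
t* = t_{0.025, 157} = 1.975189.
Margin = t* × SE = 1.975189 × 0.126 = 0.24887.
CI: -0.110 ± 0.24887 → (-0.359, 0.139).
With 95% confidence, each one-unit increase in weekly hours worked is associated with a change of between -0.359 and 0.139 points (1–10) in job satisfaction score, holding the other predictors fixed.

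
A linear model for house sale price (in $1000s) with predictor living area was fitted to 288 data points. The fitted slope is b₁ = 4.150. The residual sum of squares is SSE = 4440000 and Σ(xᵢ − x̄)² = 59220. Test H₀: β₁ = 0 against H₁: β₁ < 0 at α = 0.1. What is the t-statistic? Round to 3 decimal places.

MSE = SSE/(n − 2) = 4440000/286 = 15524.5.
SE(b₁) = √(MSE/Sₓₓ) = √(15524.5/59220) = 0.512005.
t = 4.150 / 0.512005 = 8.105.
df = n − 2 = 286.
One-sided p ≈ 1.0000, which is ≥ 0.1, so fail to reject H₀.
The data do not give significant evidence that the true slope on living area is negative.

t = 8.105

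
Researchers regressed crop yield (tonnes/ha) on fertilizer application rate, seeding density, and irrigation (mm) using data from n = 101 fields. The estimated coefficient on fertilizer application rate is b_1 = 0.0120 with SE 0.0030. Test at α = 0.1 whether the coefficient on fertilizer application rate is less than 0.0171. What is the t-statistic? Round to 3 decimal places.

H₀: β₁ = 0.0171 vs H₁: β₁ < 0.0171.
t = (b_1 − β₁⁰)/SE = (0.0120 − 0.0171) / 0.0030 = -1.700.
df = n − k − 1 = 101 − 3 − 1 = 97.
One-sided p ≈ 0.0462, which is < 0.1, so reject H₀.
There is evidence that the true slope on fertilizer application rate is below 0.0171 tonnes/ha per unit, holding the other predictors fixed.

t = -1.700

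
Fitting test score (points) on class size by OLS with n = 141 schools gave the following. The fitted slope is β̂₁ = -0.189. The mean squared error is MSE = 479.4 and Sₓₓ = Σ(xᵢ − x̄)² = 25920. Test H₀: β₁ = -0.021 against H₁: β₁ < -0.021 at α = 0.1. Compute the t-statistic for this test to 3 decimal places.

t = -1.235

SE(β̂₁) = √(MSE/Sₓₓ) = √(479.4/25920) = 0.135998.
t = (-0.189 − (-0.021)) / 0.135998 = -1.235.
df = n − 2 = 139.
One-sided p ≈ 0.1094, which is ≥ 0.1, so fail to reject H₀.
The data do not give significant evidence that the true slope on class size is below -0.021 points per unit.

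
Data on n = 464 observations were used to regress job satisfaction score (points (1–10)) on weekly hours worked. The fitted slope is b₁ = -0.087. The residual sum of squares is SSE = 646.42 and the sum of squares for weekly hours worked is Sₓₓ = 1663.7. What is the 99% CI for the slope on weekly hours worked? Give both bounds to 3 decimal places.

MSE = SSE/(n − 2) = 646.42/462 = 1.39918.
SE(b₁) = √(MSE/Sₓₓ) = √(1.39918/1663.7) = 0.0290001.
df = n − 2 = 462.
t* = t_{0.005, 462} = 2.586513.
Margin = t* × SE = 2.586513 × 0.0290001 = 0.07501.
CI: -0.087 ± 0.07501 → (-0.162, -0.012).
With 99% confidence, each one-unit increase in weekly hours worked is associated with a change of between -0.162 and -0.012 points (1–10) in job satisfaction score.

(-0.162, -0.012)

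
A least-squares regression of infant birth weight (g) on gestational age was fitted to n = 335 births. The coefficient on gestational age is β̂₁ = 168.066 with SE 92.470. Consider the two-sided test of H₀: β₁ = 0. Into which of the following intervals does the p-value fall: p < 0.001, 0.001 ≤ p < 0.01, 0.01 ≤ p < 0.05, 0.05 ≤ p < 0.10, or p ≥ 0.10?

0.05 ≤ p < 0.10

t = 168.066 / 92.470 = 1.818.
df = n − 2 = 335 − 2 = 333.
Two-sided p = 2·P(T_{333} > |t|) ≈ 0.0700.
So 0.05 ≤ p < 0.10.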